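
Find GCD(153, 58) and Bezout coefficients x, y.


Tabular extended Euclidean (each row: r = 153*s + 58*t):
r=153, s=1, t=0
r=58, s=0, t=1
q=2: r=37, s=1, t=-2   [153*(1) + 58*(-2) = 37]
q=1: r=21, s=-1, t=3   [153*(-1) + 58*(3) = 21]
q=1: r=16, s=2, t=-5   [153*(2) + 58*(-5) = 16]
q=1: r=5, s=-3, t=8   [153*(-3) + 58*(8) = 5]
q=3: r=1, s=11, t=-29   [153*(11) + 58*(-29) = 1]
q=5: r=0, s=-58, t=153   [153*(-58) + 58*(153) = 0]
GCD = 1; from the row with r=1: x=11, y=-29
Check: 153*(11) + 58*(-29) = 1683 - 1682 = 1

GCD = 1, x = 11, y = -29


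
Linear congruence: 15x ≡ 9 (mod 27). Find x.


GCD(15, 27) = 3 divides 9
Divide: 5x ≡ 3 (mod 9)
x ≡ 6 (mod 9)


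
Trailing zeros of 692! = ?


floor(692/5) = 138
floor(692/25) = 27
floor(692/125) = 5
floor(692/625) = 1
Total = 171

171 trailing zeros


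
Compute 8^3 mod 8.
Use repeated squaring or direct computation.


8^1 mod 8 = 0
8^2 mod 8 = 0
8^3 mod 8 = 0


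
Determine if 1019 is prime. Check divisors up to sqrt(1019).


Check divisors up to sqrt(1019) = 31.9218
No divisors found.
1019 is prime.

Yes, 1019 is prime


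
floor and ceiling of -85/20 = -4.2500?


-85/20 = -4.2500
floor = -5
ceil = -4

floor = -5, ceil = -4


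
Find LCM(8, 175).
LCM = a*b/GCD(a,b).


GCD(8, 175) = 1
LCM = 8*175/1 = 1400/1 = 1400

LCM = 1400


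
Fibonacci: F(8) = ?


Sequence: 1, 1, 2, 3, 5, 8, 13, 21
F(8) = 21


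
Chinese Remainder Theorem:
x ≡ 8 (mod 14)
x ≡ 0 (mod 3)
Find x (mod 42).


M = 14*3 = 42
M1 = M/14 = 3, M2 = M/3 = 14
M1^(-1) mod 14 = 5, M2^(-1) mod 3 = 2
x = 8*3*5 + 0*14*2 = 120
120 mod 42 = 36
Check: 36 mod 14 = 8 ✓, 36 mod 3 = 0 ✓

x ≡ 36 (mod 42)


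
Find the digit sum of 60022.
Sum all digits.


6 + 0 + 0 + 2 + 2 = 10


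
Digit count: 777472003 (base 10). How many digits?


777472003 has 9 digits in base 10
floor(log10(777472003)) + 1 = floor(8.8907) + 1 = 9

9 digits (base 10)


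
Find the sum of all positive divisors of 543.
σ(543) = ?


Divisors of 543: 1, 3, 181, 543
Sum = 1 + 3 + 181 + 543 = 728

σ(543) = 728


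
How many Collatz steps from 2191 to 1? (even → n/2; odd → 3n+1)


2191 → 6574 → 3287 → 9862 → 4931 → 14794 → 7397 → 22192 → 11096 → 5548 → 2774 → 1387 → 4162 → 2081 → 6244 → 3122 → 1561 → 4684 → 2342 → 1171 → 3514 → 1757 → 5272 → 2636 → 1318 → 659 → 1978 → 989 → 2968 → 1484 → 742 → 371 → 1114 → 557 → 1672 → 836 → 418 → 209 → 628 → 314 → 157 → 472 → 236 → 118 → 59 → 178 → 89 → 268 → 134 → 67 → 202 → 101 → 304 → 152 → 76 → 38 → 19 → 58 → 29 → 88 → 44 → 22 → 11 → 34 → 17 → 52 → 26 → 13 → 40 → 20 → 10 → 5 → 16 → 8 → 4 → 2 → 1
Total steps = 76

76 steps


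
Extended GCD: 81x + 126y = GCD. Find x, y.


Tabular extended Euclidean (each row: r = 81*s + 126*t):
r=81, s=1, t=0
r=126, s=0, t=1
q=0: r=81, s=1, t=0   [81*(1) + 126*(0) = 81]
q=1: r=45, s=-1, t=1   [81*(-1) + 126*(1) = 45]
q=1: r=36, s=2, t=-1   [81*(2) + 126*(-1) = 36]
q=1: r=9, s=-3, t=2   [81*(-3) + 126*(2) = 9]
q=4: r=0, s=14, t=-9   [81*(14) + 126*(-9) = 0]
GCD = 9; from the row with r=9: x=-3, y=2
Check: 81*(-3) + 126*(2) = -243 + 252 = 9

GCD = 9, x = -3, y = 2


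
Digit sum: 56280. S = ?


5 + 6 + 2 + 8 + 0 = 21


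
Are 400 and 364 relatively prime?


Euclidean algorithm:
400 = 1 * 364 + 36
364 = 10 * 36 + 4
36 = 9 * 4 + 0
GCD(400, 364) = 4

No, not coprime (GCD = 4)


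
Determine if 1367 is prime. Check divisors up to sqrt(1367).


Check divisors up to sqrt(1367) = 36.9730
No divisors found.
1367 is prime.

Yes, 1367 is prime


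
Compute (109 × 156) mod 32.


109 × 156 = 17004
17004 mod 32 = 12


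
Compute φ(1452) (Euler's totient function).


1452 = 2^2 × 3 × 11^2
Prime factors: 2, 3, 11
φ(1452) = 1452 × (1-1/2) × (1-1/3) × (1-1/11)
= 1452 × 1/2 × 2/3 × 10/11 = 440

φ(1452) = 440


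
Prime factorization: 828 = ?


828 / 2 = 414
414 / 2 = 207
207 / 3 = 69
69 / 3 = 23
23 / 23 = 1
828 = 2^2 × 3^2 × 23


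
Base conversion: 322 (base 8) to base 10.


322 (base 8) = 210 (decimal)
210 (decimal) = 210 (base 10)


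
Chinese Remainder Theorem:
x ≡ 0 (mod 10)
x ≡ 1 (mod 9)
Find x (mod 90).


M = 10*9 = 90
M1 = M/10 = 9, M2 = M/9 = 10
M1^(-1) mod 10 = 9, M2^(-1) mod 9 = 1
x = 0*9*9 + 1*10*1 = 10
10 mod 90 = 10
Check: 10 mod 10 = 0 ✓, 10 mod 9 = 1 ✓

x ≡ 10 (mod 90)


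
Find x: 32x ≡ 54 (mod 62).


GCD(32, 62) = 2 divides 54
Divide: 16x ≡ 27 (mod 31)
x ≡ 23 (mod 31)


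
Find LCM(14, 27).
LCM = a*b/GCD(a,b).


GCD(14, 27) = 1
LCM = 14*27/1 = 378/1 = 378

LCM = 378


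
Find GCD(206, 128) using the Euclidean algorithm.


206 = 1 * 128 + 78
128 = 1 * 78 + 50
78 = 1 * 50 + 28
50 = 1 * 28 + 22
28 = 1 * 22 + 6
22 = 3 * 6 + 4
6 = 1 * 4 + 2
4 = 2 * 2 + 0
GCD = 2


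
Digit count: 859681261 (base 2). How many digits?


859681261 in base 2 = 110011001111011011000111101101
Number of digits = 30

30 digits (base 2)


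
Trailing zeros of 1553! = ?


floor(1553/5) = 310
floor(1553/25) = 62
floor(1553/125) = 12
floor(1553/625) = 2
Total = 386

386 trailing zeros


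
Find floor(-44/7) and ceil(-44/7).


-44/7 = -6.2857
floor = -7
ceil = -6

floor = -7, ceil = -6


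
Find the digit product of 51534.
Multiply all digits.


5 × 1 × 5 × 3 × 4 = 300


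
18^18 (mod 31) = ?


18^1 mod 31 = 18
18^2 mod 31 = 14
18^3 mod 31 = 4
18^4 mod 31 = 10
18^5 mod 31 = 25
18^6 mod 31 = 16
18^7 mod 31 = 9
18^8 mod 31 = 7
18^9 mod 31 = 2
18^10 mod 31 = 5
18^11 mod 31 = 28
18^12 mod 31 = 8
18^13 mod 31 = 20
18^14 mod 31 = 19
18^15 mod 31 = 1
18^16 mod 31 = 18
18^17 mod 31 = 14
18^18 mod 31 = 4


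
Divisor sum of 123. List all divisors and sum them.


Divisors of 123: 1, 3, 41, 123
Sum = 1 + 3 + 41 + 123 = 168

σ(123) = 168


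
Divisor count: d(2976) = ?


2976 = 2^5 × 3^1 × 31^1
d(2976) = (5+1) × (1+1) × (1+1) = 24

24 divisors


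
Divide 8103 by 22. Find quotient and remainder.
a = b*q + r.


8103 = 22 * 368 + 7
Check: 8096 + 7 = 8103

q = 368, r = 7


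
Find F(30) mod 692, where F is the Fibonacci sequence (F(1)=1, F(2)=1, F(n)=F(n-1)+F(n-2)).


F(k) mod 692 for k=1..30:
1, 1, 2, 3, 5, 8, 13, 21, 34, 55, 89, 144, 233, 377, 610, 295, 213, 508, 29, 537, 566, 411, 285, 4, 289, 293, 582, 183, 73, 256
F(30) mod 692 = 256


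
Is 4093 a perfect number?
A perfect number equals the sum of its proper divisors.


Proper divisors of 4093: 1
Sum = 1 = 1

No, 4093 is not perfect (1 ≠ 4093)


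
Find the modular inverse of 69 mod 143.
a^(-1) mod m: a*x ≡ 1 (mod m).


Use the extended Euclidean algorithm on (143, 69); each row r = 143*s + 69*t:
r=143, s=1, t=0
r=69, s=0, t=1
q=2: r=5, s=1, t=-2   [143*(1) + 69*(-2) = 5]
q=13: r=4, s=-13, t=27   [143*(-13) + 69*(27) = 4]
q=1: r=1, s=14, t=-29   [143*(14) + 69*(-29) = 1]
q=4: r=0, s=-69, t=143   [143*(-69) + 69*(143) = 0]
GCD = 1 with t = -29, so 69*(-29) ≡ 1 (mod 143)
Inverse = -29 mod 143 = 114
Check: 69 * 114 = 7866 ≡ 1 (mod 143)

69^(-1) ≡ 114 (mod 143)


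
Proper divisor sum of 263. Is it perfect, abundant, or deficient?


Proper divisors: 1
Sum = 1 = 1
1 < 263 → deficient

s(263) = 1 (deficient)


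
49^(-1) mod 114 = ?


Use the extended Euclidean algorithm on (114, 49); each row r = 114*s + 49*t:
r=114, s=1, t=0
r=49, s=0, t=1
q=2: r=16, s=1, t=-2   [114*(1) + 49*(-2) = 16]
q=3: r=1, s=-3, t=7   [114*(-3) + 49*(7) = 1]
q=16: r=0, s=49, t=-114   [114*(49) + 49*(-114) = 0]
GCD = 1 with t = 7, so 49*(7) ≡ 1 (mod 114)
Inverse = 7 mod 114 = 7
Check: 49 * 7 = 343 ≡ 1 (mod 114)

49^(-1) ≡ 7 (mod 114)


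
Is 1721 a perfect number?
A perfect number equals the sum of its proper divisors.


Proper divisors of 1721: 1
Sum = 1 = 1

No, 1721 is not perfect (1 ≠ 1721)


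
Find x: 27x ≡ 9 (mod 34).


GCD(27, 34) = 1, unique solution
a^(-1) mod 34 = 29
x = 29 * 9 mod 34 = 23

x ≡ 23 (mod 34)


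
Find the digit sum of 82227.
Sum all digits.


8 + 2 + 2 + 2 + 7 = 21


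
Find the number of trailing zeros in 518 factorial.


floor(518/5) = 103
floor(518/25) = 20
floor(518/125) = 4
Total = 127

127 trailing zeros


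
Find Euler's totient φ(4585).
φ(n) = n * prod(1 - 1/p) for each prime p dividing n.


4585 = 5 × 7 × 131
Prime factors: 5, 7, 131
φ(4585) = 4585 × (1-1/5) × (1-1/7) × (1-1/131)
= 4585 × 4/5 × 6/7 × 130/131 = 3120

φ(4585) = 3120


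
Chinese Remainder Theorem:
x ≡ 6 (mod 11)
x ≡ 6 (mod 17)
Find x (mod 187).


M = 11*17 = 187
M1 = M/11 = 17, M2 = M/17 = 11
M1^(-1) mod 11 = 2, M2^(-1) mod 17 = 14
x = 6*17*2 + 6*11*14 = 1128
1128 mod 187 = 6
Check: 6 mod 11 = 6 ✓, 6 mod 17 = 6 ✓

x ≡ 6 (mod 187)


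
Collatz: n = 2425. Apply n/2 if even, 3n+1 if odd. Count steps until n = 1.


2425 → 7276 → 3638 → 1819 → 5458 → 2729 → 8188 → 4094 → 2047 → 6142 → 3071 → 9214 → 4607 → 13822 → 6911 → 20734 → 10367 → 31102 → 15551 → 46654 → 23327 → 69982 → 34991 → 104974 → 52487 → 157462 → 78731 → 236194 → 118097 → 354292 → 177146 → 88573 → 265720 → 132860 → 66430 → 33215 → 99646 → 49823 → 149470 → 74735 → 224206 → 112103 → 336310 → 168155 → 504466 → 252233 → 756700 → 378350 → 189175 → 567526 → 283763 → 851290 → 425645 → 1276936 → 638468 → 319234 → 159617 → 478852 → 239426 → 119713 → 359140 → 179570 → 89785 → 269356 → 134678 → 67339 → 202018 → 101009 → 303028 → 151514 → 75757 → 227272 → 113636 → 56818 → 28409 → 85228 → 42614 → 21307 → 63922 → 31961 → 95884 → 47942 → 23971 → 71914 → 35957 → 107872 → 53936 → 26968 → 13484 → 6742 → 3371 → 10114 → 5057 → 15172 → 7586 → 3793 → 11380 → 5690 → 2845 → 8536 → 4268 → 2134 → 1067 → 3202 → 1601 → 4804 → 2402 → 1201 → 3604 → 1802 → 901 → 2704 → 1352 → 676 → 338 → 169 → 508 → 254 → 127 → 382 → 191 → 574 → 287 → 862 → 431 → 1294 → 647 → 1942 → 971 → 2914 → 1457 → 4372 → 2186 → 1093 → 3280 → 1640 → 820 → 410 → 205 → 616 → 308 → 154 → 77 → 232 → 116 → 58 → 29 → 88 → 44 → 22 → 11 → 34 → 17 → 52 → 26 → 13 → 40 → 20 → 10 → 5 → 16 → 8 → 4 → 2 → 1
Total steps = 164

164 steps


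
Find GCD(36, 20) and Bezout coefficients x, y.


Tabular extended Euclidean (each row: r = 36*s + 20*t):
r=36, s=1, t=0
r=20, s=0, t=1
q=1: r=16, s=1, t=-1   [36*(1) + 20*(-1) = 16]
q=1: r=4, s=-1, t=2   [36*(-1) + 20*(2) = 4]
q=4: r=0, s=5, t=-9   [36*(5) + 20*(-9) = 0]
GCD = 4; from the row with r=4: x=-1, y=2
Check: 36*(-1) + 20*(2) = -36 + 40 = 4

GCD = 4, x = -1, y = 2


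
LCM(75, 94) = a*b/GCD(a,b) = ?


GCD(75, 94) = 1
LCM = 75*94/1 = 7050/1 = 7050

LCM = 7050


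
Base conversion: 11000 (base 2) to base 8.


11000 (base 2) = 24 (decimal)
24 (decimal) = 30 (base 8)


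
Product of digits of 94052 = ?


9 × 4 × 0 × 5 × 2 = 0


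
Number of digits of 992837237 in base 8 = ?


992837237 in base 8 = 7313277165
Number of digits = 10

10 digits (base 8)


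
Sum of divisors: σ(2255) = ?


Divisors of 2255: 1, 5, 11, 41, 55, 205, 451, 2255
Sum = 1 + 5 + 11 + 41 + 55 + 205 + 451 + 2255 = 3024

σ(2255) = 3024


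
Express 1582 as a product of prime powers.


1582 / 2 = 791
791 / 7 = 113
113 / 113 = 1
1582 = 2 × 7 × 113


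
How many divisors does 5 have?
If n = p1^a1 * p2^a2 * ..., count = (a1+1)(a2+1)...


5 = 5^1
d(5) = (1+1) = 2

2 divisors


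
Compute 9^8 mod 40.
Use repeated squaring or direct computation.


9^1 mod 40 = 9
9^2 mod 40 = 1
9^3 mod 40 = 9
9^4 mod 40 = 1
9^5 mod 40 = 9
9^6 mod 40 = 1
9^7 mod 40 = 9
9^8 mod 40 = 1


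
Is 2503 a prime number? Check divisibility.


Check divisors up to sqrt(2503) = 50.0300
No divisors found.
2503 is prime.

Yes, 2503 is prime


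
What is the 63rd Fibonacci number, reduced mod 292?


F(k) mod 292 for k=1..63:
1, 1, 2, 3, 5, 8, 13, 21, 34, 55, 89, 144, 233, 85, 26, 111, 137, 248, 93, 49, 142, 191, 41, 232, 273, 213, 194, 115, 17, 132, 149, 281, 138, 127, 265, 100, 73, 173, 246, 127, 81, 208, 289, 205, 202, 115, 25, 140, 165, 13, 178, 191, 77, 268, 53, 29, 82, 111, 193, 12, 205, 217, 130
F(63) mod 292 = 130


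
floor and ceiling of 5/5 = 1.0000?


5/5 = 1.0000
floor = 1
ceil = 1

floor = 1, ceil = 1


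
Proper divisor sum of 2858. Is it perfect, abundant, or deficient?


Proper divisors: 1, 2, 1429
Sum = 1 + 2 + 1429 = 1432
1432 < 2858 → deficient

s(2858) = 1432 (deficient)


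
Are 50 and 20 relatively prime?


Euclidean algorithm:
50 = 2 * 20 + 10
20 = 2 * 10 + 0
GCD(50, 20) = 10

No, not coprime (GCD = 10)


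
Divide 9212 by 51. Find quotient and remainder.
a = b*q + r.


9212 = 51 * 180 + 32
Check: 9180 + 32 = 9212

q = 180, r = 32


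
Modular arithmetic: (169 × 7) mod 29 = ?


169 × 7 = 1183
1183 mod 29 = 23


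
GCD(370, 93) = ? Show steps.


370 = 3 * 93 + 91
93 = 1 * 91 + 2
91 = 45 * 2 + 1
2 = 2 * 1 + 0
GCD = 1


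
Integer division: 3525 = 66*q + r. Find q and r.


3525 = 66 * 53 + 27
Check: 3498 + 27 = 3525

q = 53, r = 27


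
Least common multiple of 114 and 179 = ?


GCD(114, 179) = 1
LCM = 114*179/1 = 20406/1 = 20406

LCM = 20406


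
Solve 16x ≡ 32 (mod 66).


GCD(16, 66) = 2 divides 32
Divide: 8x ≡ 16 (mod 33)
x ≡ 2 (mod 33)


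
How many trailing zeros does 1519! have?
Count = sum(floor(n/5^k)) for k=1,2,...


floor(1519/5) = 303
floor(1519/25) = 60
floor(1519/125) = 12
floor(1519/625) = 2
Total = 377

377 trailing zeros


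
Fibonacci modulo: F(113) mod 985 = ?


F(k) mod 985 for k=1..113:
1, 1, 2, 3, 5, 8, 13, 21, 34, 55, 89, 144, 233, 377, 610, 2, 612, 614, 241, 855, 111, 966, 92, 73, 165, 238, 403, 641, 59, 700, 759, 474, 248, 722, 970, 707, 692, 414, 121, 535, 656, 206, 862, 83, 945, 43, 3, 46, 49, 95, 144, 239, 383, 622, 20, 642, 662, 319, 981, 315, 311, 626, 937, 578, 530, 123, 653, 776, 444, 235, 679, 914, 608, 537, 160, 697, 857, 569, 441, 25, 466, 491, 957, 463, 435, 898, 348, 261, 609, 870, 494, 379, 873, 267, 155, 422, 577, 14, 591, 605, 211, 816, 42, 858, 900, 773, 688, 476, 179, 655, 834, 504, 353
F(113) mod 985 = 353


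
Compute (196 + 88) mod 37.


196 + 88 = 284
284 mod 37 = 25


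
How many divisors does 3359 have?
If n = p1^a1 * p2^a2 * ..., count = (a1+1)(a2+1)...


3359 = 3359^1
d(3359) = (1+1) = 2

2 divisors


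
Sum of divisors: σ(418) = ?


Divisors of 418: 1, 2, 11, 19, 22, 38, 209, 418
Sum = 1 + 2 + 11 + 19 + 22 + 38 + 209 + 418 = 720

σ(418) = 720


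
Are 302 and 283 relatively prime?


Euclidean algorithm:
302 = 1 * 283 + 19
283 = 14 * 19 + 17
19 = 1 * 17 + 2
17 = 8 * 2 + 1
2 = 2 * 1 + 0
GCD(302, 283) = 1

Yes, coprime (GCD = 1)


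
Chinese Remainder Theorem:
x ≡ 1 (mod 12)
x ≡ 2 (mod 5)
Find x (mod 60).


M = 12*5 = 60
M1 = M/12 = 5, M2 = M/5 = 12
M1^(-1) mod 12 = 5, M2^(-1) mod 5 = 3
x = 1*5*5 + 2*12*3 = 97
97 mod 60 = 37
Check: 37 mod 12 = 1 ✓, 37 mod 5 = 2 ✓

x ≡ 37 (mod 60)


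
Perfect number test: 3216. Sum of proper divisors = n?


Proper divisors of 3216: 1, 2, 3, 4, 6, 8, 12, 16, 24, 48, 67, 134, 201, 268, 402, 536, 804, 1072, 1608
Sum = 1 + 2 + 3 + 4 + 6 + 8 + 12 + 16 + 24 + 48 + 67 + 134 + 201 + 268 + 402 + 536 + 804 + 1072 + 1608 = 5216

No, 3216 is not perfect (5216 ≠ 3216)


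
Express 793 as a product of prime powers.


793 / 13 = 61
61 / 61 = 1
793 = 13 × 61


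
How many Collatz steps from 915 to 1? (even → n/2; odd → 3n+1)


915 → 2746 → 1373 → 4120 → 2060 → 1030 → 515 → 1546 → 773 → 2320 → 1160 → 580 → 290 → 145 → 436 → 218 → 109 → 328 → 164 → 82 → 41 → 124 → 62 → 31 → 94 → 47 → 142 → 71 → 214 → 107 → 322 → 161 → 484 → 242 → 121 → 364 → 182 → 91 → 274 → 137 → 412 → 206 → 103 → 310 → 155 → 466 → 233 → 700 → 350 → 175 → 526 → 263 → 790 → 395 → 1186 → 593 → 1780 → 890 → 445 → 1336 → 668 → 334 → 167 → 502 → 251 → 754 → 377 → 1132 → 566 → 283 → 850 → 425 → 1276 → 638 → 319 → 958 → 479 → 1438 → 719 → 2158 → 1079 → 3238 → 1619 → 4858 → 2429 → 7288 → 3644 → 1822 → 911 → 2734 → 1367 → 4102 → 2051 → 6154 → 3077 → 9232 → 4616 → 2308 → 1154 → 577 → 1732 → 866 → 433 → 1300 → 650 → 325 → 976 → 488 → 244 → 122 → 61 → 184 → 92 → 46 → 23 → 70 → 35 → 106 → 53 → 160 → 80 → 40 → 20 → 10 → 5 → 16 → 8 → 4 → 2 → 1
Total steps = 129

129 steps


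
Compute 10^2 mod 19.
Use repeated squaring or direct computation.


10^1 mod 19 = 10
10^2 mod 19 = 5


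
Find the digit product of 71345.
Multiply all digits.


7 × 1 × 3 × 4 × 5 = 420


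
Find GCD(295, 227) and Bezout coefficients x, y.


Tabular extended Euclidean (each row: r = 295*s + 227*t):
r=295, s=1, t=0
r=227, s=0, t=1
q=1: r=68, s=1, t=-1   [295*(1) + 227*(-1) = 68]
q=3: r=23, s=-3, t=4   [295*(-3) + 227*(4) = 23]
q=2: r=22, s=7, t=-9   [295*(7) + 227*(-9) = 22]
q=1: r=1, s=-10, t=13   [295*(-10) + 227*(13) = 1]
q=22: r=0, s=227, t=-295   [295*(227) + 227*(-295) = 0]
GCD = 1; from the row with r=1: x=-10, y=13
Check: 295*(-10) + 227*(13) = -2950 + 2951 = 1

GCD = 1, x = -10, y = 13


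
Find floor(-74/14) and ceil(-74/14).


-74/14 = -5.2857
floor = -6
ceil = -5

floor = -6, ceil = -5


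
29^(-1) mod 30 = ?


Use the extended Euclidean algorithm on (30, 29); each row r = 30*s + 29*t:
r=30, s=1, t=0
r=29, s=0, t=1
q=1: r=1, s=1, t=-1   [30*(1) + 29*(-1) = 1]
q=29: r=0, s=-29, t=30   [30*(-29) + 29*(30) = 0]
GCD = 1 with t = -1, so 29*(-1) ≡ 1 (mod 30)
Inverse = -1 mod 30 = 29
Check: 29 * 29 = 841 ≡ 1 (mod 30)

29^(-1) ≡ 29 (mod 30)


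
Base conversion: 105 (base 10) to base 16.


105 (base 10) = 105 (decimal)
105 (decimal) = 69 (base 16)


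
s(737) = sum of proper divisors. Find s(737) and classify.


Proper divisors: 1, 11, 67
Sum = 1 + 11 + 67 = 79
79 < 737 → deficient

s(737) = 79 (deficient)


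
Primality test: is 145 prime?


145 / 5 = 29 (exact division)
145 is NOT prime.

No, 145 is not prime


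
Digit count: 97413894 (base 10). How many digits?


97413894 has 8 digits in base 10
floor(log10(97413894)) + 1 = floor(7.9886) + 1 = 8

8 digits (base 10)


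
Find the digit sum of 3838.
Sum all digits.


3 + 8 + 3 + 8 = 22


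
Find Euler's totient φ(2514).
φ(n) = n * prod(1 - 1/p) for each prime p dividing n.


2514 = 2 × 3 × 419
Prime factors: 2, 3, 419
φ(2514) = 2514 × (1-1/2) × (1-1/3) × (1-1/419)
= 2514 × 1/2 × 2/3 × 418/419 = 836

φ(2514) = 836


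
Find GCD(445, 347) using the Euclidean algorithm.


445 = 1 * 347 + 98
347 = 3 * 98 + 53
98 = 1 * 53 + 45
53 = 1 * 45 + 8
45 = 5 * 8 + 5
8 = 1 * 5 + 3
5 = 1 * 3 + 2
3 = 1 * 2 + 1
2 = 2 * 1 + 0
GCD = 1


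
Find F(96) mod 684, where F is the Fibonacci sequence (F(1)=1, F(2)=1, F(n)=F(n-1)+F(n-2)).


F(k) mod 684 for k=1..96:
1, 1, 2, 3, 5, 8, 13, 21, 34, 55, 89, 144, 233, 377, 610, 303, 229, 532, 77, 609, 2, 611, 613, 540, 469, 325, 110, 435, 545, 296, 157, 453, 610, 379, 305, 0, 305, 305, 610, 231, 157, 388, 545, 249, 110, 359, 469, 144, 613, 73, 2, 75, 77, 152, 229, 381, 610, 307, 233, 540, 89, 629, 34, 663, 13, 676, 5, 681, 2, 683, 1, 0, 1, 1, 2, 3, 5, 8, 13, 21, 34, 55, 89, 144, 233, 377, 610, 303, 229, 532, 77, 609, 2, 611, 613, 540
F(96) mod 684 = 540


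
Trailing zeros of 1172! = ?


floor(1172/5) = 234
floor(1172/25) = 46
floor(1172/125) = 9
floor(1172/625) = 1
Total = 290

290 trailing zeros


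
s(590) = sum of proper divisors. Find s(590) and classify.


Proper divisors: 1, 2, 5, 10, 59, 118, 295
Sum = 1 + 2 + 5 + 10 + 59 + 118 + 295 = 490
490 < 590 → deficient

s(590) = 490 (deficient)


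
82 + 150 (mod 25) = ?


82 + 150 = 232
232 mod 25 = 7


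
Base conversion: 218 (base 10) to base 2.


218 (base 10) = 218 (decimal)
218 (decimal) = 11011010 (base 2)


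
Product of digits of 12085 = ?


1 × 2 × 0 × 8 × 5 = 0


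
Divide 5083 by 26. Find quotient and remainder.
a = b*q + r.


5083 = 26 * 195 + 13
Check: 5070 + 13 = 5083

q = 195, r = 13


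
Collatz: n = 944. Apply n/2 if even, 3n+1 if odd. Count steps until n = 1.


944 → 472 → 236 → 118 → 59 → 178 → 89 → 268 → 134 → 67 → 202 → 101 → 304 → 152 → 76 → 38 → 19 → 58 → 29 → 88 → 44 → 22 → 11 → 34 → 17 → 52 → 26 → 13 → 40 → 20 → 10 → 5 → 16 → 8 → 4 → 2 → 1
Total steps = 36

36 steps


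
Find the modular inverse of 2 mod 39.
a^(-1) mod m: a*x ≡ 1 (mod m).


Use the extended Euclidean algorithm on (39, 2); each row r = 39*s + 2*t:
r=39, s=1, t=0
r=2, s=0, t=1
q=19: r=1, s=1, t=-19   [39*(1) + 2*(-19) = 1]
q=2: r=0, s=-2, t=39   [39*(-2) + 2*(39) = 0]
GCD = 1 with t = -19, so 2*(-19) ≡ 1 (mod 39)
Inverse = -19 mod 39 = 20
Check: 2 * 20 = 40 ≡ 1 (mod 39)

2^(-1) ≡ 20 (mod 39)


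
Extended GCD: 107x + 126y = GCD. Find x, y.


Tabular extended Euclidean (each row: r = 107*s + 126*t):
r=107, s=1, t=0
r=126, s=0, t=1
q=0: r=107, s=1, t=0   [107*(1) + 126*(0) = 107]
q=1: r=19, s=-1, t=1   [107*(-1) + 126*(1) = 19]
q=5: r=12, s=6, t=-5   [107*(6) + 126*(-5) = 12]
q=1: r=7, s=-7, t=6   [107*(-7) + 126*(6) = 7]
q=1: r=5, s=13, t=-11   [107*(13) + 126*(-11) = 5]
q=1: r=2, s=-20, t=17   [107*(-20) + 126*(17) = 2]
q=2: r=1, s=53, t=-45   [107*(53) + 126*(-45) = 1]
q=2: r=0, s=-126, t=107   [107*(-126) + 126*(107) = 0]
GCD = 1; from the row with r=1: x=53, y=-45
Check: 107*(53) + 126*(-45) = 5671 - 5670 = 1

GCD = 1, x = 53, y = -45


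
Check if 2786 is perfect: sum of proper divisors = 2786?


Proper divisors of 2786: 1, 2, 7, 14, 199, 398, 1393
Sum = 1 + 2 + 7 + 14 + 199 + 398 + 1393 = 2014

No, 2786 is not perfect (2014 ≠ 2786)


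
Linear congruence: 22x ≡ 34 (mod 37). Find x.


GCD(22, 37) = 1, unique solution
a^(-1) mod 37 = 32
x = 32 * 34 mod 37 = 15

x ≡ 15 (mod 37)


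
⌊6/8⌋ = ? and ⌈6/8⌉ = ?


6/8 = 0.7500
floor = 0
ceil = 1

floor = 0, ceil = 1


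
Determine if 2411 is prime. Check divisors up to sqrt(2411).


Check divisors up to sqrt(2411) = 49.1019
No divisors found.
2411 is prime.

Yes, 2411 is prime


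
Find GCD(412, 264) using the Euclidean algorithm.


412 = 1 * 264 + 148
264 = 1 * 148 + 116
148 = 1 * 116 + 32
116 = 3 * 32 + 20
32 = 1 * 20 + 12
20 = 1 * 12 + 8
12 = 1 * 8 + 4
8 = 2 * 4 + 0
GCD = 4


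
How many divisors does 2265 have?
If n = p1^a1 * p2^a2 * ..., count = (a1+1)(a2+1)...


2265 = 3^1 × 5^1 × 151^1
d(2265) = (1+1) × (1+1) × (1+1) = 8

8 divisors


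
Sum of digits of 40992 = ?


4 + 0 + 9 + 9 + 2 = 24


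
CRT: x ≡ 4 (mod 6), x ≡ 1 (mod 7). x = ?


M = 6*7 = 42
M1 = M/6 = 7, M2 = M/7 = 6
M1^(-1) mod 6 = 1, M2^(-1) mod 7 = 6
x = 4*7*1 + 1*6*6 = 64
64 mod 42 = 22
Check: 22 mod 6 = 4 ✓, 22 mod 7 = 1 ✓

x ≡ 22 (mod 42)


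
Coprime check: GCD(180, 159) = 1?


Euclidean algorithm:
180 = 1 * 159 + 21
159 = 7 * 21 + 12
21 = 1 * 12 + 9
12 = 1 * 9 + 3
9 = 3 * 3 + 0
GCD(180, 159) = 3

No, not coprime (GCD = 3)


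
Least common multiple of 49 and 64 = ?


GCD(49, 64) = 1
LCM = 49*64/1 = 3136/1 = 3136

LCM = 3136


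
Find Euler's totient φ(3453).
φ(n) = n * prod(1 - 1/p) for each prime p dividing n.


3453 = 3 × 1151
Prime factors: 3, 1151
φ(3453) = 3453 × (1-1/3) × (1-1/1151)
= 3453 × 2/3 × 1150/1151 = 2300

φ(3453) = 2300


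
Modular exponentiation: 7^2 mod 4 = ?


7^1 mod 4 = 3
7^2 mod 4 = 1


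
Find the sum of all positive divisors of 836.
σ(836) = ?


Divisors of 836: 1, 2, 4, 11, 19, 22, 38, 44, 76, 209, 418, 836
Sum = 1 + 2 + 4 + 11 + 19 + 22 + 38 + 44 + 76 + 209 + 418 + 836 = 1680

σ(836) = 1680


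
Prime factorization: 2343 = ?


2343 / 3 = 781
781 / 11 = 71
71 / 71 = 1
2343 = 3 × 11 × 71


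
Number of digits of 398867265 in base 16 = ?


398867265 in base 16 = 17C63B41
Number of digits = 8

8 digits (base 16)


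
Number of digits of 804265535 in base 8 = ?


804265535 in base 8 = 5774017077
Number of digits = 10

10 digits (base 8)


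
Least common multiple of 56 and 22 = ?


GCD(56, 22) = 2
LCM = 56*22/2 = 1232/2 = 616

LCM = 616


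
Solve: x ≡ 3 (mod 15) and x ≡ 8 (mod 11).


M = 15*11 = 165
M1 = M/15 = 11, M2 = M/11 = 15
M1^(-1) mod 15 = 11, M2^(-1) mod 11 = 3
x = 3*11*11 + 8*15*3 = 723
723 mod 165 = 63
Check: 63 mod 15 = 3 ✓, 63 mod 11 = 8 ✓

x ≡ 63 (mod 165)


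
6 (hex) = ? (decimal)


6 (base 16) = 6 (decimal)
6 (decimal) = 6 (base 10)


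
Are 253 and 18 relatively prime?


Euclidean algorithm:
253 = 14 * 18 + 1
18 = 18 * 1 + 0
GCD(253, 18) = 1

Yes, coprime (GCD = 1)


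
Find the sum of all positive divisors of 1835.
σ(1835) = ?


Divisors of 1835: 1, 5, 367, 1835
Sum = 1 + 5 + 367 + 1835 = 2208

σ(1835) = 2208


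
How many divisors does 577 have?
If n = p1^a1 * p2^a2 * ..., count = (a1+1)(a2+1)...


577 = 577^1
d(577) = (1+1) = 2

2 divisors


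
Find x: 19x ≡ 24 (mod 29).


GCD(19, 29) = 1, unique solution
a^(-1) mod 29 = 26
x = 26 * 24 mod 29 = 15

x ≡ 15 (mod 29)


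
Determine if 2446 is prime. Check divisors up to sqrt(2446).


2446 / 2 = 1223 (exact division)
2446 is NOT prime.

No, 2446 is not prime


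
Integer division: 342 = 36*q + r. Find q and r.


342 = 36 * 9 + 18
Check: 324 + 18 = 342

q = 9, r = 18


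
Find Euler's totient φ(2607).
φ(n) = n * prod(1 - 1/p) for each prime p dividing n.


2607 = 3 × 11 × 79
Prime factors: 3, 11, 79
φ(2607) = 2607 × (1-1/3) × (1-1/11) × (1-1/79)
= 2607 × 2/3 × 10/11 × 78/79 = 1560

φ(2607) = 1560


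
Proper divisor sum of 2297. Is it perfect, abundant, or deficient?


Proper divisors: 1
Sum = 1 = 1
1 < 2297 → deficient

s(2297) = 1 (deficient)


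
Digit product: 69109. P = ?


6 × 9 × 1 × 0 × 9 = 0


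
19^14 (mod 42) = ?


19^1 mod 42 = 19
19^2 mod 42 = 25
19^3 mod 42 = 13
19^4 mod 42 = 37
19^5 mod 42 = 31
19^6 mod 42 = 1
19^7 mod 42 = 19
19^8 mod 42 = 25
19^9 mod 42 = 13
19^10 mod 42 = 37
19^11 mod 42 = 31
19^12 mod 42 = 1
19^13 mod 42 = 19
19^14 mod 42 = 25


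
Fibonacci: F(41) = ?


Sequence: 1, 1, 2, 3, 5, 8, 13, 21, 34, 55, 89, 144, 233, 377, 610, 987, 1597, 2584, 4181, 6765, 10946, 17711, 28657, 46368, 75025, 121393, 196418, 317811, 514229, 832040, 1346269, 2178309, 3524578, 5702887, 9227465, 14930352, 24157817, 39088169, 63245986, 102334155, 165580141
F(41) = 165580141


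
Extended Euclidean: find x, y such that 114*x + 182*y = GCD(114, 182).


Tabular extended Euclidean (each row: r = 114*s + 182*t):
r=114, s=1, t=0
r=182, s=0, t=1
q=0: r=114, s=1, t=0   [114*(1) + 182*(0) = 114]
q=1: r=68, s=-1, t=1   [114*(-1) + 182*(1) = 68]
q=1: r=46, s=2, t=-1   [114*(2) + 182*(-1) = 46]
q=1: r=22, s=-3, t=2   [114*(-3) + 182*(2) = 22]
q=2: r=2, s=8, t=-5   [114*(8) + 182*(-5) = 2]
q=11: r=0, s=-91, t=57   [114*(-91) + 182*(57) = 0]
GCD = 2; from the row with r=2: x=8, y=-5
Check: 114*(8) + 182*(-5) = 912 - 910 = 2

GCD = 2, x = 8, y = -5


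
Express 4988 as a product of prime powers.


4988 / 2 = 2494
2494 / 2 = 1247
1247 / 29 = 43
43 / 43 = 1
4988 = 2^2 × 29 × 43


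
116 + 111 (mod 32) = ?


116 + 111 = 227
227 mod 32 = 3


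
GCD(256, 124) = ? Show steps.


256 = 2 * 124 + 8
124 = 15 * 8 + 4
8 = 2 * 4 + 0
GCD = 4


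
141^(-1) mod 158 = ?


Use the extended Euclidean algorithm on (158, 141); each row r = 158*s + 141*t:
r=158, s=1, t=0
r=141, s=0, t=1
q=1: r=17, s=1, t=-1   [158*(1) + 141*(-1) = 17]
q=8: r=5, s=-8, t=9   [158*(-8) + 141*(9) = 5]
q=3: r=2, s=25, t=-28   [158*(25) + 141*(-28) = 2]
q=2: r=1, s=-58, t=65   [158*(-58) + 141*(65) = 1]
q=2: r=0, s=141, t=-158   [158*(141) + 141*(-158) = 0]
GCD = 1 with t = 65, so 141*(65) ≡ 1 (mod 158)
Inverse = 65 mod 158 = 65
Check: 141 * 65 = 9165 ≡ 1 (mod 158)

141^(-1) ≡ 65 (mod 158)


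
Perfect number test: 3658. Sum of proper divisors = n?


Proper divisors of 3658: 1, 2, 31, 59, 62, 118, 1829
Sum = 1 + 2 + 31 + 59 + 62 + 118 + 1829 = 2102

No, 3658 is not perfect (2102 ≠ 3658)


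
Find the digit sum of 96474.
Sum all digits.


9 + 6 + 4 + 7 + 4 = 30


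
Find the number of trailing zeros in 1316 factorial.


floor(1316/5) = 263
floor(1316/25) = 52
floor(1316/125) = 10
floor(1316/625) = 2
Total = 327

327 trailing zeros


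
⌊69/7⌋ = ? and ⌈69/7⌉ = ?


69/7 = 9.8571
floor = 9
ceil = 10

floor = 9, ceil = 10


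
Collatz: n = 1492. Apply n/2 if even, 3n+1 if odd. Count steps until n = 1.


1492 → 746 → 373 → 1120 → 560 → 280 → 140 → 70 → 35 → 106 → 53 → 160 → 80 → 40 → 20 → 10 → 5 → 16 → 8 → 4 → 2 → 1
Total steps = 21

21 steps


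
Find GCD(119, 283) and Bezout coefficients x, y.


Tabular extended Euclidean (each row: r = 119*s + 283*t):
r=119, s=1, t=0
r=283, s=0, t=1
q=0: r=119, s=1, t=0   [119*(1) + 283*(0) = 119]
q=2: r=45, s=-2, t=1   [119*(-2) + 283*(1) = 45]
q=2: r=29, s=5, t=-2   [119*(5) + 283*(-2) = 29]
q=1: r=16, s=-7, t=3   [119*(-7) + 283*(3) = 16]
q=1: r=13, s=12, t=-5   [119*(12) + 283*(-5) = 13]
q=1: r=3, s=-19, t=8   [119*(-19) + 283*(8) = 3]
q=4: r=1, s=88, t=-37   [119*(88) + 283*(-37) = 1]
q=3: r=0, s=-283, t=119   [119*(-283) + 283*(119) = 0]
GCD = 1; from the row with r=1: x=88, y=-37
Check: 119*(88) + 283*(-37) = 10472 - 10471 = 1

GCD = 1, x = 88, y = -37


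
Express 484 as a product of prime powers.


484 / 2 = 242
242 / 2 = 121
121 / 11 = 11
11 / 11 = 1
484 = 2^2 × 11^2


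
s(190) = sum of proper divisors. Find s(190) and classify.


Proper divisors: 1, 2, 5, 10, 19, 38, 95
Sum = 1 + 2 + 5 + 10 + 19 + 38 + 95 = 170
170 < 190 → deficient

s(190) = 170 (deficient)


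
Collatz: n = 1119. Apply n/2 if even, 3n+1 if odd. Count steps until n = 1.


1119 → 3358 → 1679 → 5038 → 2519 → 7558 → 3779 → 11338 → 5669 → 17008 → 8504 → 4252 → 2126 → 1063 → 3190 → 1595 → 4786 → 2393 → 7180 → 3590 → 1795 → 5386 → 2693 → 8080 → 4040 → 2020 → 1010 → 505 → 1516 → 758 → 379 → 1138 → 569 → 1708 → 854 → 427 → 1282 → 641 → 1924 → 962 → 481 → 1444 → 722 → 361 → 1084 → 542 → 271 → 814 → 407 → 1222 → 611 → 1834 → 917 → 2752 → 1376 → 688 → 344 → 172 → 86 → 43 → 130 → 65 → 196 → 98 → 49 → 148 → 74 → 37 → 112 → 56 → 28 → 14 → 7 → 22 → 11 → 34 → 17 → 52 → 26 → 13 → 40 → 20 → 10 → 5 → 16 → 8 → 4 → 2 → 1
Total steps = 88

88 steps


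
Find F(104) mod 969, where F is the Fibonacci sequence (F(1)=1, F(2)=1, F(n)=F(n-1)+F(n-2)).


F(k) mod 969 for k=1..104:
1, 1, 2, 3, 5, 8, 13, 21, 34, 55, 89, 144, 233, 377, 610, 18, 628, 646, 305, 951, 287, 269, 556, 825, 412, 268, 680, 948, 659, 638, 328, 966, 325, 322, 647, 0, 647, 647, 325, 3, 328, 331, 659, 21, 680, 701, 412, 144, 556, 700, 287, 18, 305, 323, 628, 951, 610, 592, 233, 825, 89, 914, 34, 948, 13, 961, 5, 966, 2, 968, 1, 0, 1, 1, 2, 3, 5, 8, 13, 21, 34, 55, 89, 144, 233, 377, 610, 18, 628, 646, 305, 951, 287, 269, 556, 825, 412, 268, 680, 948, 659, 638, 328, 966
F(104) mod 969 = 966


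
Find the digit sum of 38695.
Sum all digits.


3 + 8 + 6 + 9 + 5 = 31


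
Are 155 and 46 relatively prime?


Euclidean algorithm:
155 = 3 * 46 + 17
46 = 2 * 17 + 12
17 = 1 * 12 + 5
12 = 2 * 5 + 2
5 = 2 * 2 + 1
2 = 2 * 1 + 0
GCD(155, 46) = 1

Yes, coprime (GCD = 1)


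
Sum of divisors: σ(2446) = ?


Divisors of 2446: 1, 2, 1223, 2446
Sum = 1 + 2 + 1223 + 2446 = 3672

σ(2446) = 3672


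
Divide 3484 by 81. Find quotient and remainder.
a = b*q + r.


3484 = 81 * 43 + 1
Check: 3483 + 1 = 3484

q = 43, r = 1


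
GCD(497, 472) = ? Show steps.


497 = 1 * 472 + 25
472 = 18 * 25 + 22
25 = 1 * 22 + 3
22 = 7 * 3 + 1
3 = 3 * 1 + 0
GCD = 1


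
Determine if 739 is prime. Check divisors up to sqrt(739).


Check divisors up to sqrt(739) = 27.1846
No divisors found.
739 is prime.

Yes, 739 is prime


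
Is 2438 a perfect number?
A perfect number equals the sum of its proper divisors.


Proper divisors of 2438: 1, 2, 23, 46, 53, 106, 1219
Sum = 1 + 2 + 23 + 46 + 53 + 106 + 1219 = 1450

No, 2438 is not perfect (1450 ≠ 2438)


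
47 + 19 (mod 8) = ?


47 + 19 = 66
66 mod 8 = 2


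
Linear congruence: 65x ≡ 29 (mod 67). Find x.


GCD(65, 67) = 1, unique solution
a^(-1) mod 67 = 33
x = 33 * 29 mod 67 = 19

x ≡ 19 (mod 67)


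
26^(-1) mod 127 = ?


Use the extended Euclidean algorithm on (127, 26); each row r = 127*s + 26*t:
r=127, s=1, t=0
r=26, s=0, t=1
q=4: r=23, s=1, t=-4   [127*(1) + 26*(-4) = 23]
q=1: r=3, s=-1, t=5   [127*(-1) + 26*(5) = 3]
q=7: r=2, s=8, t=-39   [127*(8) + 26*(-39) = 2]
q=1: r=1, s=-9, t=44   [127*(-9) + 26*(44) = 1]
q=2: r=0, s=26, t=-127   [127*(26) + 26*(-127) = 0]
GCD = 1 with t = 44, so 26*(44) ≡ 1 (mod 127)
Inverse = 44 mod 127 = 44
Check: 26 * 44 = 1144 ≡ 1 (mod 127)

26^(-1) ≡ 44 (mod 127)


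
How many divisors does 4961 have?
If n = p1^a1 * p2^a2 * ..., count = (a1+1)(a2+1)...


4961 = 11^2 × 41^1
d(4961) = (2+1) × (1+1) = 6

6 divisors


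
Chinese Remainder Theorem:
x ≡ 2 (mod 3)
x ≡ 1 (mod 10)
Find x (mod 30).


M = 3*10 = 30
M1 = M/3 = 10, M2 = M/10 = 3
M1^(-1) mod 3 = 1, M2^(-1) mod 10 = 7
x = 2*10*1 + 1*3*7 = 41
41 mod 30 = 11
Check: 11 mod 3 = 2 ✓, 11 mod 10 = 1 ✓

x ≡ 11 (mod 30)


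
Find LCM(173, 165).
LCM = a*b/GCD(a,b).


GCD(173, 165) = 1
LCM = 173*165/1 = 28545/1 = 28545

LCM = 28545


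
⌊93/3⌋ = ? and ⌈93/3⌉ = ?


93/3 = 31.0000
floor = 31
ceil = 31

floor = 31, ceil = 31


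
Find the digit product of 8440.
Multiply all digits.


8 × 4 × 4 × 0 = 0


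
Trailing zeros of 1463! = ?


floor(1463/5) = 292
floor(1463/25) = 58
floor(1463/125) = 11
floor(1463/625) = 2
Total = 363

363 trailing zeros


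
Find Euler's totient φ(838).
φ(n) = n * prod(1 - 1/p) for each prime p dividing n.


838 = 2 × 419
Prime factors: 2, 419
φ(838) = 838 × (1-1/2) × (1-1/419)
= 838 × 1/2 × 418/419 = 418

φ(838) = 418


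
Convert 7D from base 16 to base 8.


7D (base 16) = 125 (decimal)
125 (decimal) = 175 (base 8)


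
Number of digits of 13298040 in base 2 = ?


13298040 in base 2 = 110010101110100101111000
Number of digits = 24

24 digits (base 2)


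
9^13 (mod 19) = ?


9^1 mod 19 = 9
9^2 mod 19 = 5
9^3 mod 19 = 7
9^4 mod 19 = 6
9^5 mod 19 = 16
9^6 mod 19 = 11
9^7 mod 19 = 4
9^8 mod 19 = 17
9^9 mod 19 = 1
9^10 mod 19 = 9
9^11 mod 19 = 5
9^12 mod 19 = 7
9^13 mod 19 = 6


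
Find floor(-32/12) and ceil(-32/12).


-32/12 = -2.6667
floor = -3
ceil = -2

floor = -3, ceil = -2


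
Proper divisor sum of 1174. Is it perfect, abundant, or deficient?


Proper divisors: 1, 2, 587
Sum = 1 + 2 + 587 = 590
590 < 1174 → deficient

s(1174) = 590 (deficient)


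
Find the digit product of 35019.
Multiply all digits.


3 × 5 × 0 × 1 × 9 = 0


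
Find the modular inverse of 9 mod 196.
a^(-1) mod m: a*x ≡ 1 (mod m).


Use the extended Euclidean algorithm on (196, 9); each row r = 196*s + 9*t:
r=196, s=1, t=0
r=9, s=0, t=1
q=21: r=7, s=1, t=-21   [196*(1) + 9*(-21) = 7]
q=1: r=2, s=-1, t=22   [196*(-1) + 9*(22) = 2]
q=3: r=1, s=4, t=-87   [196*(4) + 9*(-87) = 1]
q=2: r=0, s=-9, t=196   [196*(-9) + 9*(196) = 0]
GCD = 1 with t = -87, so 9*(-87) ≡ 1 (mod 196)
Inverse = -87 mod 196 = 109
Check: 9 * 109 = 981 ≡ 1 (mod 196)

9^(-1) ≡ 109 (mod 196)


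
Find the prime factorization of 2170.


2170 / 2 = 1085
1085 / 5 = 217
217 / 7 = 31
31 / 31 = 1
2170 = 2 × 5 × 7 × 31


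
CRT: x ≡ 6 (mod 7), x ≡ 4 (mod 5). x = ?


M = 7*5 = 35
M1 = M/7 = 5, M2 = M/5 = 7
M1^(-1) mod 7 = 3, M2^(-1) mod 5 = 3
x = 6*5*3 + 4*7*3 = 174
174 mod 35 = 34
Check: 34 mod 7 = 6 ✓, 34 mod 5 = 4 ✓

x ≡ 34 (mod 35)


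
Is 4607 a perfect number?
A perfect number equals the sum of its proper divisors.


Proper divisors of 4607: 1, 17, 271
Sum = 1 + 17 + 271 = 289

No, 4607 is not perfect (289 ≠ 4607)


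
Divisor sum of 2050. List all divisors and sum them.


Divisors of 2050: 1, 2, 5, 10, 25, 41, 50, 82, 205, 410, 1025, 2050
Sum = 1 + 2 + 5 + 10 + 25 + 41 + 50 + 82 + 205 + 410 + 1025 + 2050 = 3906

σ(2050) = 3906


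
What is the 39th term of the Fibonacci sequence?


Sequence: 1, 1, 2, 3, 5, 8, 13, 21, 34, 55, 89, 144, 233, 377, 610, 987, 1597, 2584, 4181, 6765, 10946, 17711, 28657, 46368, 75025, 121393, 196418, 317811, 514229, 832040, 1346269, 2178309, 3524578, 5702887, 9227465, 14930352, 24157817, 39088169, 63245986
F(39) = 63245986


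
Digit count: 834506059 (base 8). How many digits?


834506059 in base 8 = 6157306513
Number of digits = 10

10 digits (base 8)


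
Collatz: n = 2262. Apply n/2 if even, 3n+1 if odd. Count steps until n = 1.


2262 → 1131 → 3394 → 1697 → 5092 → 2546 → 1273 → 3820 → 1910 → 955 → 2866 → 1433 → 4300 → 2150 → 1075 → 3226 → 1613 → 4840 → 2420 → 1210 → 605 → 1816 → 908 → 454 → 227 → 682 → 341 → 1024 → 512 → 256 → 128 → 64 → 32 → 16 → 8 → 4 → 2 → 1
Total steps = 37

37 steps


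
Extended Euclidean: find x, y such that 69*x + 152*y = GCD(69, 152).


Tabular extended Euclidean (each row: r = 69*s + 152*t):
r=69, s=1, t=0
r=152, s=0, t=1
q=0: r=69, s=1, t=0   [69*(1) + 152*(0) = 69]
q=2: r=14, s=-2, t=1   [69*(-2) + 152*(1) = 14]
q=4: r=13, s=9, t=-4   [69*(9) + 152*(-4) = 13]
q=1: r=1, s=-11, t=5   [69*(-11) + 152*(5) = 1]
q=13: r=0, s=152, t=-69   [69*(152) + 152*(-69) = 0]
GCD = 1; from the row with r=1: x=-11, y=5
Check: 69*(-11) + 152*(5) = -759 + 760 = 1

GCD = 1, x = -11, y = 5


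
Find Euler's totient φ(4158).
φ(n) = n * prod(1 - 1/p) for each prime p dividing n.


4158 = 2 × 3^3 × 7 × 11
Prime factors: 2, 3, 7, 11
φ(4158) = 4158 × (1-1/2) × (1-1/3) × (1-1/7) × (1-1/11)
= 4158 × 1/2 × 2/3 × 6/7 × 10/11 = 1080

φ(4158) = 1080


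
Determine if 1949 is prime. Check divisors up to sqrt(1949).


Check divisors up to sqrt(1949) = 44.1475
No divisors found.
1949 is prime.

Yes, 1949 is prime


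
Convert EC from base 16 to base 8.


EC (base 16) = 236 (decimal)
236 (decimal) = 354 (base 8)


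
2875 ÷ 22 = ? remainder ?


2875 = 22 * 130 + 15
Check: 2860 + 15 = 2875

q = 130, r = 15


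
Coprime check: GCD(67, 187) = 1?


Euclidean algorithm:
187 = 2 * 67 + 53
67 = 1 * 53 + 14
53 = 3 * 14 + 11
14 = 1 * 11 + 3
11 = 3 * 3 + 2
3 = 1 * 2 + 1
2 = 2 * 1 + 0
GCD(67, 187) = 1

Yes, coprime (GCD = 1)


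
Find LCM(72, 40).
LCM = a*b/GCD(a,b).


GCD(72, 40) = 8
LCM = 72*40/8 = 2880/8 = 360

LCM = 360


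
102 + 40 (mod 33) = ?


102 + 40 = 142
142 mod 33 = 10


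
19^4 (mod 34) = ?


19^1 mod 34 = 19
19^2 mod 34 = 21
19^3 mod 34 = 25
19^4 mod 34 = 33


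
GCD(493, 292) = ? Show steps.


493 = 1 * 292 + 201
292 = 1 * 201 + 91
201 = 2 * 91 + 19
91 = 4 * 19 + 15
19 = 1 * 15 + 4
15 = 3 * 4 + 3
4 = 1 * 3 + 1
3 = 3 * 1 + 0
GCD = 1


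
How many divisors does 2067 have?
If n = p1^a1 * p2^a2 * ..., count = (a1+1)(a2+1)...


2067 = 3^1 × 13^1 × 53^1
d(2067) = (1+1) × (1+1) × (1+1) = 8

8 divisors


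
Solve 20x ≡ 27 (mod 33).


GCD(20, 33) = 1, unique solution
a^(-1) mod 33 = 5
x = 5 * 27 mod 33 = 3

x ≡ 3 (mod 33)


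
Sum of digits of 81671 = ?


8 + 1 + 6 + 7 + 1 = 23
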